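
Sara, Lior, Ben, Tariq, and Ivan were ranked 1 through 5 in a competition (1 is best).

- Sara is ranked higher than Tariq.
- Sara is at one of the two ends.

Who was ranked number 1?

With clue 1, Tariq is ruled out for rank 1.
With clues 1–2, Ben, Ivan, and Lior are ruled out for rank 1.
So rank 1 is Sara.

Sara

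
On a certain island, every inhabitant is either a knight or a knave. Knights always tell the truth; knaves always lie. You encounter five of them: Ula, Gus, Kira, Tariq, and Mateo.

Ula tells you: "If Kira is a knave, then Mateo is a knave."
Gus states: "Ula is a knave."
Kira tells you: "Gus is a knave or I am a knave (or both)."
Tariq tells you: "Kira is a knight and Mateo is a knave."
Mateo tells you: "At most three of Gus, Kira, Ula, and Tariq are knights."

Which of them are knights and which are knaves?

Consider Ula. Suppose Ula is a knave.
Then no assignment of the remaining roles makes every statement match its speaker's type — contradiction.
So Ula is a knight.
With that fixed, Gus's statement is false, so Gus is a knave.
With that fixed, Kira's statement is true, so Kira is a knight.
With that fixed, Mateo's statement is true, so Mateo is a knight.
With that fixed, Tariq's statement is false, so Tariq is a knave.

Ula: knight, Gus: knave, Kira: knight, Tariq: knave, Mateo: knight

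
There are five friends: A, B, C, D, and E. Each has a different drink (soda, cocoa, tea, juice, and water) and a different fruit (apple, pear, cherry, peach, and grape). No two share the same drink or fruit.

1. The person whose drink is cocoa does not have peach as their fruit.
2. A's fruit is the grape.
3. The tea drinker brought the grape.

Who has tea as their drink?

With clues 1–3, B, C, D, and E are impossible for the one with drink tea.
That leaves A.

A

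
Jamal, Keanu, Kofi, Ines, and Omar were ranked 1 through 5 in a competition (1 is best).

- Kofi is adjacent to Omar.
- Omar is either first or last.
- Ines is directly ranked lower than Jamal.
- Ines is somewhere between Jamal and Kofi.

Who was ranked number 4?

With clues 1–2, Omar is ruled out for rank 4.
With clues 1–3, Keanu is ruled out for rank 4.
With clues 1–4, Ines and Jamal are ruled out for rank 4.
So rank 4 is Kofi.

Kofi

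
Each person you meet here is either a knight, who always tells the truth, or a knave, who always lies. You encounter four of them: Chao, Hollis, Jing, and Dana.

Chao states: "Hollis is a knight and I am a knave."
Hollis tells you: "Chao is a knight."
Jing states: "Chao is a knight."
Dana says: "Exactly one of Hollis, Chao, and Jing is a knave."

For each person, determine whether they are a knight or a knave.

Consider Chao. Suppose Chao is a knight.
Then Chao's own statement would have to be true, but it can't be — contradiction.
So Chao is a knave.
With that fixed, Hollis's statement is false, so Hollis is a knave.
With that fixed, Jing's statement is false, so Jing is a knave.
With that fixed, Dana's statement is false, so Dana is a knave.

Chao: knave, Hollis: knave, Jing: knave, Dana: knave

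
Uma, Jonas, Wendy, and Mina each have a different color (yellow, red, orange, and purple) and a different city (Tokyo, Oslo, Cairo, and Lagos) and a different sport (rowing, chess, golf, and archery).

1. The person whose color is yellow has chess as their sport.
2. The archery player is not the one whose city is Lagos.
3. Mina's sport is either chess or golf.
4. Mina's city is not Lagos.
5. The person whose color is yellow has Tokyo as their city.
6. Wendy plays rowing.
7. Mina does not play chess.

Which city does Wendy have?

Lagos

With clues 1–6, Tokyo is impossible for Wendy's city.
With clues 1–7, Cairo and Oslo are impossible for Wendy's city.
That leaves Lagos.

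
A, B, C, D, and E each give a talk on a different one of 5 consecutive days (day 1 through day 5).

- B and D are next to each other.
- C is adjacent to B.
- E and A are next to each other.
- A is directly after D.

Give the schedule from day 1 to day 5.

From clues 1–2: B is in {2,3,4}.
From clues 1–3: B is in {2,4}.
From clues 1–4: C → day 1, B → day 2, D → day 3, A → day 4, E → day 5.

C, B, D, A, E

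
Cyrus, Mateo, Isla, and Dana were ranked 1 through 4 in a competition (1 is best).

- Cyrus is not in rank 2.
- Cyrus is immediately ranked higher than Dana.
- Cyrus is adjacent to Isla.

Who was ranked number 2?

With clue 1, Cyrus is ruled out for rank 2.
With clues 1–3, Dana and Mateo are ruled out for rank 2.
So rank 2 is Isla.

Isla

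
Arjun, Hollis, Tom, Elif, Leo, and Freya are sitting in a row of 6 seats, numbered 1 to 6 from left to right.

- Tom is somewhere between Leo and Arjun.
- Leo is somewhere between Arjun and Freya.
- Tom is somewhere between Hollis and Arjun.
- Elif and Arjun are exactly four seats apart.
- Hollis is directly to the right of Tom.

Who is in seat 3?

With clues 1–3, Arjun is ruled out for seat 3.
With clues 1–4, Elif and Tom are ruled out for seat 3.
With clues 1–5, Freya and Leo are ruled out for seat 3.
So seat 3 is Hollis.

Hollis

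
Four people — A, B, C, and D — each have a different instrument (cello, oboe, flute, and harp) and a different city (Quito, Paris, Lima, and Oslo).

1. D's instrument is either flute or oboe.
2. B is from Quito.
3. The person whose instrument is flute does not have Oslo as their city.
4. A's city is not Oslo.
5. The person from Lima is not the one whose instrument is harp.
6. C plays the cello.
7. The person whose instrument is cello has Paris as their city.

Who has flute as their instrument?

With clues 1–6, C is impossible for the one with instrument flute.
With clues 1–7, B and D are impossible for the one with instrument flute.
That leaves A.

A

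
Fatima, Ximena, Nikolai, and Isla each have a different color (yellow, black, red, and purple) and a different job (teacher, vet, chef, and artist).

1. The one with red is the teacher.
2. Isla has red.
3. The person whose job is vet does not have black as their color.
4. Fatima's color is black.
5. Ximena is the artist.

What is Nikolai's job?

With clues 1–2, teacher is impossible for Nikolai's job.
With clues 1–5, artist and chef are impossible for Nikolai's job.
That leaves vet.

vet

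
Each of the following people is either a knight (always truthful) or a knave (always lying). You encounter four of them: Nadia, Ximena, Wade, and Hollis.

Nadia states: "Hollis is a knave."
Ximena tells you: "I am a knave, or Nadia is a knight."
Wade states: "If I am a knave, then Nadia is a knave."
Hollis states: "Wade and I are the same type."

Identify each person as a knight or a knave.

Nadia: knight, Ximena: knight, Wade: knight, Hollis: knave

Consider Nadia. Suppose Nadia is a knave.
Then whichever role Ximena has, Ximena's statement has the wrong truth value — contradiction.
So Nadia is a knight.
With that fixed, Ximena's statement is true, so Ximena is a knight.
Consider Wade. Suppose Wade is a knave.
Then whichever role Hollis has, Hollis's statement has the wrong truth value — contradiction.
So Wade is a knight.
Consider Hollis. Suppose Hollis is a knight.
Then Nadia's statement comes out false, contradicting Nadia being a knight.
So Hollis is a knave.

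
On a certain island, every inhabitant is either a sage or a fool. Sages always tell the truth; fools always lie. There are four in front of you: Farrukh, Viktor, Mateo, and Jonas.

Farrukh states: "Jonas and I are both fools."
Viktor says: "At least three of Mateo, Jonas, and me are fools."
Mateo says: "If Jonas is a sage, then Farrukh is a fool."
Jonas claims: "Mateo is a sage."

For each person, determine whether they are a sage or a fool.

Farrukh: fool, Viktor: fool, Mateo: sage, Jonas: sage

Consider Farrukh. Suppose Farrukh is a sage.
Then Farrukh's own statement would have to be true, but it can't be — contradiction.
So Farrukh is a fool.
With that fixed, Mateo's statement is true, so Mateo is a sage.
With that fixed, Jonas's statement is true, so Jonas is a sage.
With that fixed, Viktor's statement is false, so Viktor is a fool.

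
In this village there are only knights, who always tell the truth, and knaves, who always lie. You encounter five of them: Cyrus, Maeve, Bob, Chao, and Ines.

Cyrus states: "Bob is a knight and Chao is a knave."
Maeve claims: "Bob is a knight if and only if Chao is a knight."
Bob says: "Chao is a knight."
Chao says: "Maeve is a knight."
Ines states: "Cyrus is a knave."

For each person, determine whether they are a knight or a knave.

Cyrus: knave, Maeve: knight, Bob: knight, Chao: knight, Ines: knight

Consider Cyrus. Suppose Cyrus is a knight.
Then no assignment of the remaining roles makes every statement match its speaker's type — contradiction.
So Cyrus is a knave.
With that fixed, Ines's statement is true, so Ines is a knight.
Consider Maeve. Suppose Maeve is a knave.
Then no assignment of the remaining roles makes every statement match its speaker's type — contradiction.
So Maeve is a knight.
With that fixed, Chao's statement is true, so Chao is a knight.
With that fixed, Bob's statement is true, so Bob is a knight.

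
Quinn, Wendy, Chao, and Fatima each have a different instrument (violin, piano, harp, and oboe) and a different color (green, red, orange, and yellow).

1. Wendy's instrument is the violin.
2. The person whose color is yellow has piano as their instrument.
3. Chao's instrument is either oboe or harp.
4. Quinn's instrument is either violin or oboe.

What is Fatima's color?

With clues 1–4, green, orange, and red are impossible for Fatima's color.
That leaves yellow.

yellow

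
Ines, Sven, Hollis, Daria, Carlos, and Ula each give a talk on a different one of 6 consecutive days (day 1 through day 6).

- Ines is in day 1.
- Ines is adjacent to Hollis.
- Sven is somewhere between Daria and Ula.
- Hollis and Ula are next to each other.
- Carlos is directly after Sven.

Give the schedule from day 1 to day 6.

From clue 1: Ines → day 1.
From clues 1–2: Hollis → day 2.
From clues 1–3: Sven is in {4,5}.
From clues 1–4: Ula → day 3.
From clues 1–5: Sven → day 4, Carlos → day 5, Daria → day 6.

Ines, Hollis, Ula, Sven, Carlos, Daria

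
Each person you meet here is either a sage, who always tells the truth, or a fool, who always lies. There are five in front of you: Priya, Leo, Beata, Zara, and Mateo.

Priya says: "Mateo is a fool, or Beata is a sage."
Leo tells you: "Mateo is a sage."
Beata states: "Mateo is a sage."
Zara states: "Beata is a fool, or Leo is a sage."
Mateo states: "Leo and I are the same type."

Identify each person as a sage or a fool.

Priya: sage, Leo: sage, Beata: sage, Zara: sage, Mateo: sage

Consider Priya. Suppose Priya is a fool.
Then no assignment of the remaining roles makes every statement match its speaker's type — contradiction.
So Priya is a sage.
Consider Leo. Suppose Leo is a fool.
Then whichever role Mateo has, Mateo's statement has the wrong truth value — contradiction.
So Leo is a sage.
With that fixed, Zara's statement is true, so Zara is a sage.
Consider Beata. Suppose Beata is a fool.
Then no assignment of the remaining roles makes every statement match its speaker's type — contradiction.
So Beata is a sage.
Consider Mateo. Suppose Mateo is a fool.
Then Leo's statement comes out false, contradicting Leo being a sage.
So Mateo is a sage.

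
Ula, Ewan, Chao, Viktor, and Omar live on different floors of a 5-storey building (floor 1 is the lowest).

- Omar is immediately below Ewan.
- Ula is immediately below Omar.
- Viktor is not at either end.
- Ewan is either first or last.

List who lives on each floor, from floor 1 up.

Chao, Viktor, Ula, Omar, Ewan

From clue 1: Ewan is in {2,3,4,5}.
From clues 1–2: Ula is in {1,2,3}.
From clues 1–3: Ula is in {1,3}.
From clues 1–4: Chao → floor 1, Viktor → floor 2, Ula → floor 3, Omar → floor 4, Ewan → floor 5.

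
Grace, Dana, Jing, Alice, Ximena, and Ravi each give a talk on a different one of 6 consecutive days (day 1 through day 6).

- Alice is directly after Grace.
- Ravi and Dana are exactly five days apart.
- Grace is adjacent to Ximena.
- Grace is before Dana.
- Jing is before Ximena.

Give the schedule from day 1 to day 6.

Ravi, Jing, Ximena, Grace, Alice, Dana

From clue 1: Grace is in {1,2,3,4,5}.
From clues 1–2: Dana is in {1,6}.
From clues 1–3: Grace is in {3,4}.
From clues 1–4: Ravi → day 1, Dana → day 6.
From clues 1–5: Jing → day 2, Ximena → day 3, Grace → day 4, Alice → day 5.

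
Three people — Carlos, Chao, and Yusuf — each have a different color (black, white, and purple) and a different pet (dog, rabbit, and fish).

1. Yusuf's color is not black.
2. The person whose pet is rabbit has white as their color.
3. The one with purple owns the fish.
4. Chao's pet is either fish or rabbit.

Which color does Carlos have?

With clues 1–4, purple and white are impossible for Carlos's color.
That leaves black.

black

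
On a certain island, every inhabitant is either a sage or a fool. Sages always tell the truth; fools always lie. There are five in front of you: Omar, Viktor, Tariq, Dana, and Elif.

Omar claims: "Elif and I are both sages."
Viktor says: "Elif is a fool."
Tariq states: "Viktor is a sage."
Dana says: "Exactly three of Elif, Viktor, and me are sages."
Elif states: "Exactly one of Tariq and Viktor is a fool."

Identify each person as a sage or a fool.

Omar: fool, Viktor: sage, Tariq: sage, Dana: fool, Elif: fool

Consider Omar. Suppose Omar is a sage.
Then no assignment of the remaining roles makes every statement match its speaker's type — contradiction.
So Omar is a fool.
Consider Viktor. Suppose Viktor is a fool.
Then no assignment of the remaining roles makes every statement match its speaker's type — contradiction.
So Viktor is a sage.
With that fixed, Tariq's statement is true, so Tariq is a sage.
With that fixed, Elif's statement is false, so Elif is a fool.
With that fixed, Dana's statement is false, so Dana is a fool.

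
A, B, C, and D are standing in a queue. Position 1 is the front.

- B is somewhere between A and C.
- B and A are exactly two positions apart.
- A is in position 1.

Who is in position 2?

D

With clues 1–2, A and C are ruled out for position 2.
With clues 1–3, B is ruled out for position 2.
So position 2 is D.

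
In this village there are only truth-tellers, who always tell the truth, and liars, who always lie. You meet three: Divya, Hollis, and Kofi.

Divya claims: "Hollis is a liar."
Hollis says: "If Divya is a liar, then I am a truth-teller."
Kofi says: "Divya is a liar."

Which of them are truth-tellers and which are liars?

Divya: liar, Hollis: truth-teller, Kofi: truth-teller

Consider Divya. Suppose Divya is a truth-teller.
Then no assignment of the remaining roles makes every statement match its speaker's type — contradiction.
So Divya is a liar.
With that fixed, Kofi's statement is true, so Kofi is a truth-teller.
Consider Hollis. Suppose Hollis is a liar.
Then Divya's statement comes out true, contradicting Divya being a liar.
So Hollis is a truth-teller.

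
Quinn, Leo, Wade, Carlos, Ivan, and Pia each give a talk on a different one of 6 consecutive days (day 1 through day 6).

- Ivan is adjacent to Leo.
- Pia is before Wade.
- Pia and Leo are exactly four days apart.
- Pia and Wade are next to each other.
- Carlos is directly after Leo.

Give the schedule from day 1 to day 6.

From clues 1–2: Wade is in {2,3,4,5,6}.
From clues 1–3: Leo is in {1,5,6}.
From clues 1–5: Pia → day 1, Wade → day 2, Quinn → day 3, Ivan → day 4, Leo → day 5, Carlos → day 6.

Pia, Wade, Quinn, Ivan, Leo, Carlos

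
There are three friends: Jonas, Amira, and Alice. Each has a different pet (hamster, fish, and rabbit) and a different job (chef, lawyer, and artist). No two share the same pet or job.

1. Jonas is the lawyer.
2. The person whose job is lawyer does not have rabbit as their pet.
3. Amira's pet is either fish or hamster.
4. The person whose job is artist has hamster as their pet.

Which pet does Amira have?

With clues 1–3, rabbit is impossible for Amira's pet.
With clues 1–4, fish is impossible for Amira's pet.
That leaves hamster.

hamster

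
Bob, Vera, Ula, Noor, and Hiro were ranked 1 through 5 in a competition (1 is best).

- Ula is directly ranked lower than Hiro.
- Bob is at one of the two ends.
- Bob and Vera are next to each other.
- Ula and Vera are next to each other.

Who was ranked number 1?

With clue 1, Ula is ruled out for rank 1.
With clues 1–3, Vera is ruled out for rank 1.
With clues 1–4, Bob and Hiro are ruled out for rank 1.
So rank 1 is Noor.

Noor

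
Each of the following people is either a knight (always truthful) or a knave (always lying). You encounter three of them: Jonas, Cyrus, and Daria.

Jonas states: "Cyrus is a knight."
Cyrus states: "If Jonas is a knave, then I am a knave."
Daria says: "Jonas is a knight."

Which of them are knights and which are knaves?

Consider Jonas. Suppose Jonas is a knave.
Then whichever role Cyrus has, Cyrus's statement has the wrong truth value — contradiction.
So Jonas is a knight.
With that fixed, Cyrus's statement is true, so Cyrus is a knight.
With that fixed, Daria's statement is true, so Daria is a knight.

Jonas: knight, Cyrus: knight, Daria: knight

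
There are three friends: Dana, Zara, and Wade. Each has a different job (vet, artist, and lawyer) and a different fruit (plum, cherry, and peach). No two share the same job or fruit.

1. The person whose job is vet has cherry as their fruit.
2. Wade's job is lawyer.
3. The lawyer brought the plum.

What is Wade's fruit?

With clues 1–2, cherry is impossible for Wade's fruit.
With clues 1–3, peach is impossible for Wade's fruit.
That leaves plum.

plum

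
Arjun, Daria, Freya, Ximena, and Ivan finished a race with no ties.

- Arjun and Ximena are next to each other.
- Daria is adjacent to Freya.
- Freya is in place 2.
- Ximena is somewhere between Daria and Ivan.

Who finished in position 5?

Ivan

With clues 1–3, Daria and Freya are ruled out for place 5.
With clues 1–4, Arjun and Ximena are ruled out for place 5.
So place 5 is Ivan.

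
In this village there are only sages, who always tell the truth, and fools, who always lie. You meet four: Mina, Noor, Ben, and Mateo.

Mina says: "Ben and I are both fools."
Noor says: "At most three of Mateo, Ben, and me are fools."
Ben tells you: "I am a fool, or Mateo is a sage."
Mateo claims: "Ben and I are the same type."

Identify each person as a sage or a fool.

Regardless of anyone's role, Noor's statement is true, so Noor is a sage.
Consider Mina. Suppose Mina is a sage.
Then Mina's own statement would have to be true, but it can't be — contradiction.
So Mina is a fool.
Consider Ben. Suppose Ben is a fool.
Then Mina's statement comes out true, contradicting Mina being a fool.
So Ben is a sage.
Consider Mateo. Suppose Mateo is a fool.
Then Ben's statement comes out false, contradicting Ben being a sage.
So Mateo is a sage.

Mina: fool, Noor: sage, Ben: sage, Mateo: sage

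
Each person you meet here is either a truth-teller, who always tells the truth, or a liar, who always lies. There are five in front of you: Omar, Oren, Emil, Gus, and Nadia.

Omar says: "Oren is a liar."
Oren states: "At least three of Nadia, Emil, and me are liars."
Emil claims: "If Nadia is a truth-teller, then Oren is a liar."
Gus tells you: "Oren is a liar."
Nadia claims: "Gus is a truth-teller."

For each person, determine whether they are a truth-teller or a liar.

Omar: truth-teller, Oren: liar, Emil: truth-teller, Gus: truth-teller, Nadia: truth-teller

Consider Omar. Suppose Omar is a liar.
Then no assignment of the remaining roles makes every statement match its speaker's type — contradiction.
So Omar is a truth-teller.
Consider Oren. Suppose Oren is a truth-teller.
Then Omar's statement comes out false, contradicting Omar being a truth-teller.
So Oren is a liar.
With that fixed, Emil's statement is true, so Emil is a truth-teller.
With that fixed, Gus's statement is true, so Gus is a truth-teller.
With that fixed, Nadia's statement is true, so Nadia is a truth-teller.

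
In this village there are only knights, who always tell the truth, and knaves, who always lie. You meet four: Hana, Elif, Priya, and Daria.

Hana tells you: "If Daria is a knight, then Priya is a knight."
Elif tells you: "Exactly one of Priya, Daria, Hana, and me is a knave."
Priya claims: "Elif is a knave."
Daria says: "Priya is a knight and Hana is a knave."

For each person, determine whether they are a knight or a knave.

Hana: knight, Elif: knave, Priya: knight, Daria: knave

Consider Hana. Suppose Hana is a knave.
Then no assignment of the remaining roles makes every statement match its speaker's type — contradiction.
So Hana is a knight.
With that fixed, Daria's statement is false, so Daria is a knave.
Consider Elif. Suppose Elif is a knight.
Then no assignment of the remaining roles makes every statement match its speaker's type — contradiction.
So Elif is a knave.
With that fixed, Priya's statement is true, so Priya is a knight.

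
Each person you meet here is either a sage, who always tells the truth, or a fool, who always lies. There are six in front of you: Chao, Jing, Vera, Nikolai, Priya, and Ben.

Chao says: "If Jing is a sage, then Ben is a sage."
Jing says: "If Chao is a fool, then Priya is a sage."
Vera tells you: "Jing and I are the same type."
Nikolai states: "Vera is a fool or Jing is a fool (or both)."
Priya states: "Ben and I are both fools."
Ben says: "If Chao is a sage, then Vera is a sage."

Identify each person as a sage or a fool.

Chao: sage, Jing: sage, Vera: sage, Nikolai: fool, Priya: fool, Ben: sage

Consider Chao. Suppose Chao is a fool.
Then no assignment of the remaining roles makes every statement match its speaker's type — contradiction.
So Chao is a sage.
With that fixed, Jing's statement is true, so Jing is a sage.
Consider Vera. Suppose Vera is a fool.
Then no assignment of the remaining roles makes every statement match its speaker's type — contradiction.
So Vera is a sage.
With that fixed, Nikolai's statement is false, so Nikolai is a fool.
With that fixed, Ben's statement is true, so Ben is a sage.
With that fixed, Priya's statement is false, so Priya is a fool.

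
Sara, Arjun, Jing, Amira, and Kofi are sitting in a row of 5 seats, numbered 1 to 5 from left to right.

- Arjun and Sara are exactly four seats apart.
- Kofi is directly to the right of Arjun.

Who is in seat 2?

Kofi

With clue 1, Arjun and Sara are ruled out for seat 2.
With clues 1–2, Amira and Jing are ruled out for seat 2.
So seat 2 is Kofi.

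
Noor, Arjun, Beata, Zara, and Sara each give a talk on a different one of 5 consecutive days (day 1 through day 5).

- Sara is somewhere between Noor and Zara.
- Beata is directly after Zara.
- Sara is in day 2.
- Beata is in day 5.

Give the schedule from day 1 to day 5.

From clue 1: Sara is in {2,3,4}.
From clues 1–3: Noor → day 1, Sara → day 2.
From clues 1–4: Arjun → day 3, Zara → day 4, Beata → day 5.

Noor, Sara, Arjun, Zara, Beata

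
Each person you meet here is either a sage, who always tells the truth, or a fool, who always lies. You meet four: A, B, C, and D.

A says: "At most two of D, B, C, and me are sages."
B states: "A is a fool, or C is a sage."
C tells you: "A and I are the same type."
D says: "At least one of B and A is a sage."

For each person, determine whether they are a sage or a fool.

Consider A. Suppose A is a fool.
Then whichever role C has, C's statement has the wrong truth value — contradiction.
So A is a sage.
With that fixed, D's statement is true, so D is a sage.
Consider B. Suppose B is a sage.
Then A's statement comes out false, contradicting A being a sage.
So B is a fool.
Consider C. Suppose C is a sage.
Then A's statement comes out false, contradicting A being a sage.
So C is a fool.

A: sage, B: fool, C: fool, D: sage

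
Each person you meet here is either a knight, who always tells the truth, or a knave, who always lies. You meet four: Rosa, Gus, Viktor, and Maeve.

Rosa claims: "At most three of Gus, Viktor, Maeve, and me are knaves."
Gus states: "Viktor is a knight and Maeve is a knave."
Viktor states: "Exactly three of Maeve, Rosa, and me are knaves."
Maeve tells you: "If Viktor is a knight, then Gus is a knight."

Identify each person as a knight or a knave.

Consider Rosa. Suppose Rosa is a knave.
Then no assignment of the remaining roles makes every statement match its speaker's type — contradiction.
So Rosa is a knight.
With that fixed, Viktor's statement is false, so Viktor is a knave.
With that fixed, Maeve's statement is true, so Maeve is a knight.
With that fixed, Gus's statement is false, so Gus is a knave.

Rosa: knight, Gus: knave, Viktor: knave, Maeve: knight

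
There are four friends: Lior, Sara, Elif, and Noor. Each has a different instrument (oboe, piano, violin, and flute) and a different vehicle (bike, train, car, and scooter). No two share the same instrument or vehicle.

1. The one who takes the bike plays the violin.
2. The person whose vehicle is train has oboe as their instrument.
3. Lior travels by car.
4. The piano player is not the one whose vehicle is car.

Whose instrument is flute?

With clues 1–4, Elif, Noor, and Sara are impossible for the one with instrument flute.
That leaves Lior.

Lior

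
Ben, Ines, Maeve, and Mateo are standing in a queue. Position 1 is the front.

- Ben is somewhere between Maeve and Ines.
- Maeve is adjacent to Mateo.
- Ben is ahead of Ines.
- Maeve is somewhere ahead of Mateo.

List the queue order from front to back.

From clue 1: Ben is in {2,3}.
From clues 1–3: Ben → position 3, Ines → position 4.
From clues 1–4: Maeve → position 1, Mateo → position 2.

Maeve, Mateo, Ben, Ines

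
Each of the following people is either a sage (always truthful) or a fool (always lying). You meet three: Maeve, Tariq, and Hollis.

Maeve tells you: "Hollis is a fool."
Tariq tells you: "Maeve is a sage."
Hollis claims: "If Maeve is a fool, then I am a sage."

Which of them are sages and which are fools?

Maeve: fool, Tariq: fool, Hollis: sage

Consider Maeve. Suppose Maeve is a sage.
Then no assignment of the remaining roles makes every statement match its speaker's type — contradiction.
So Maeve is a fool.
With that fixed, Tariq's statement is false, so Tariq is a fool.
Consider Hollis. Suppose Hollis is a fool.
Then Maeve's statement comes out true, contradicting Maeve being a fool.
So Hollis is a sage.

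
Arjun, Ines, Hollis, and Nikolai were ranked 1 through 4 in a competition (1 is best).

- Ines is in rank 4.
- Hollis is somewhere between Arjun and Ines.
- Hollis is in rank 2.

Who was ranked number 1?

With clue 1, Ines is ruled out for rank 1.
With clues 1–2, Hollis is ruled out for rank 1.
With clues 1–3, Nikolai is ruled out for rank 1.
So rank 1 is Arjun.

Arjun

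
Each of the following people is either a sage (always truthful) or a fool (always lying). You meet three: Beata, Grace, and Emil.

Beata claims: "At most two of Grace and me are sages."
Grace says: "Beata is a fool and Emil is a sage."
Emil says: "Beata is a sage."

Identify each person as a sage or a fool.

Regardless of anyone's role, Beata's statement is true, so Beata is a sage.
With that fixed, Grace's statement is false, so Grace is a fool.
With that fixed, Emil's statement is true, so Emil is a sage.

Beata: sage, Grace: fool, Emil: sage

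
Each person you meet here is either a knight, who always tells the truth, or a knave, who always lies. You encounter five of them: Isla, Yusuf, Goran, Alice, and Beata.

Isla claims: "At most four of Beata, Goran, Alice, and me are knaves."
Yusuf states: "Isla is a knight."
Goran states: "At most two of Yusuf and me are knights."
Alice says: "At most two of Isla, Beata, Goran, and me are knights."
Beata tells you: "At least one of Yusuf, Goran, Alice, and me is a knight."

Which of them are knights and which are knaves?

Isla: knight, Yusuf: knight, Goran: knight, Alice: knave, Beata: knight

Regardless of anyone's role, Isla's statement is true, so Isla is a knight.
With that fixed, Yusuf's statement is true, so Yusuf is a knight.
With that fixed, Goran's statement is true, so Goran is a knight.
With that fixed, Beata's statement is true, so Beata is a knight.
With that fixed, Alice's statement is false, so Alice is a knave.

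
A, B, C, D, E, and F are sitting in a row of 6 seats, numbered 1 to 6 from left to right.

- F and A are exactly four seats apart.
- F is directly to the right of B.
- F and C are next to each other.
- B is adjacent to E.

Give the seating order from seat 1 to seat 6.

A, D, E, B, F, C

From clue 1: A is in {1,2,5,6}.
From clues 1–2: A is in {1,2,6}.
From clues 1–3: A is in {1,6}.
From clues 1–4: A → seat 1, D → seat 2, E → seat 3, B → seat 4, F → seat 5, C → seat 6.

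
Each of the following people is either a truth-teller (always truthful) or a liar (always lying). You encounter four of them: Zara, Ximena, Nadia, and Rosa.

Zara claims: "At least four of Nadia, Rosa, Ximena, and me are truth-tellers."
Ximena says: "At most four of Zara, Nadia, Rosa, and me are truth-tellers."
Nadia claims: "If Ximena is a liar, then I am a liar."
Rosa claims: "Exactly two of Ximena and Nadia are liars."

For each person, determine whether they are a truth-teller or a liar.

Zara: liar, Ximena: truth-teller, Nadia: truth-teller, Rosa: liar

Regardless of anyone's role, Ximena's statement is true, so Ximena is a truth-teller.
With that fixed, Nadia's statement is true, so Nadia is a truth-teller.
With that fixed, Rosa's statement is false, so Rosa is a liar.
With that fixed, Zara's statement is false, so Zara is a liar.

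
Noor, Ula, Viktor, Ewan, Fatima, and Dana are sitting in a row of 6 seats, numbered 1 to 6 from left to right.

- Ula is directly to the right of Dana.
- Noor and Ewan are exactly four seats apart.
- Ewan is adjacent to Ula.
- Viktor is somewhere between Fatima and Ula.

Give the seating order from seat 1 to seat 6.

Fatima, Noor, Viktor, Dana, Ula, Ewan

From clue 1: Ula is in {2,3,4,5,6}.
From clues 1–2: Ula is in {3,4,5}.
From clues 1–3: Noor is in {1,2}.
From clues 1–4: Fatima → seat 1, Noor → seat 2, Viktor → seat 3, Dana → seat 4, Ula → seat 5, Ewan → seat 6.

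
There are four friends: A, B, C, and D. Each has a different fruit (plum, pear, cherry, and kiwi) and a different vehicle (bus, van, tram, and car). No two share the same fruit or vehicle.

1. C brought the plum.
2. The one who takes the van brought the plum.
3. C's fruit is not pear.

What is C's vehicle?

van

With clues 1–2, bus, car, and tram are impossible for C's vehicle.
That leaves van.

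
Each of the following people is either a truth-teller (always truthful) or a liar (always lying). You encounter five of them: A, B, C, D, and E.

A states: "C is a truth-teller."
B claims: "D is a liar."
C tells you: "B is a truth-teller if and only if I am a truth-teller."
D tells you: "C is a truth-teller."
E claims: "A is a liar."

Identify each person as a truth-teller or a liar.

Consider A. Suppose A is a truth-teller.
Then no assignment of the remaining roles makes every statement match its speaker's type — contradiction.
So A is a liar.
With that fixed, E's statement is true, so E is a truth-teller.
Consider B. Suppose B is a liar.
Then whichever role C has, C's statement has the wrong truth value — contradiction.
So B is a truth-teller.
Consider C. Suppose C is a truth-teller.
Then A's statement comes out true, contradicting A being a liar.
So C is a liar.
With that fixed, D's statement is false, so D is a liar.

A: liar, B: truth-teller, C: liar, D: liar, E: truth-teller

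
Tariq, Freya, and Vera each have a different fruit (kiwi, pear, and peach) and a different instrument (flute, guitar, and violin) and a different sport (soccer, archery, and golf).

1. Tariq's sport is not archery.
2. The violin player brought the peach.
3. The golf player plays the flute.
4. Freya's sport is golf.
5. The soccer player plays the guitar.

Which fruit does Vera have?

peach

With clues 1–5, kiwi and pear are impossible for Vera's fruit.
That leaves peach.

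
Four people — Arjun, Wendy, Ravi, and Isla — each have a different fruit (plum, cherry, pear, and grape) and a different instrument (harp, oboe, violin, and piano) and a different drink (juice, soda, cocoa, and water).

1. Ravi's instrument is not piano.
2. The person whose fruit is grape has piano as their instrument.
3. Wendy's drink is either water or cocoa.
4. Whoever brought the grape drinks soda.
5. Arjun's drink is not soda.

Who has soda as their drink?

With clues 1–3, Wendy is impossible for the one with drink soda.
With clues 1–4, Ravi is impossible for the one with drink soda.
With clues 1–5, Arjun is impossible for the one with drink soda.
That leaves Isla.

Isla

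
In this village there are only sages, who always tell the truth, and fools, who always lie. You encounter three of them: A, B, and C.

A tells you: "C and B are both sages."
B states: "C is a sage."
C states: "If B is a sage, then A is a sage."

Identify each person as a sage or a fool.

Consider A. Suppose A is a fool.
Then no assignment of the remaining roles makes every statement match its speaker's type — contradiction.
So A is a sage.
With that fixed, C's statement is true, so C is a sage.
With that fixed, B's statement is true, so B is a sage.

A: sage, B: sage, C: sage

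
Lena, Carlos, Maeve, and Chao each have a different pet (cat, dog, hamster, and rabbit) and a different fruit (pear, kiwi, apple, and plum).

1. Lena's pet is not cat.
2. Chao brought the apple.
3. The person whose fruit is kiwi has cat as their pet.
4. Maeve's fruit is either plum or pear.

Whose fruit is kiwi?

With clues 1–2, Chao is impossible for the one with fruit kiwi.
With clues 1–3, Lena is impossible for the one with fruit kiwi.
With clues 1–4, Maeve is impossible for the one with fruit kiwi.
That leaves Carlos.

Carlos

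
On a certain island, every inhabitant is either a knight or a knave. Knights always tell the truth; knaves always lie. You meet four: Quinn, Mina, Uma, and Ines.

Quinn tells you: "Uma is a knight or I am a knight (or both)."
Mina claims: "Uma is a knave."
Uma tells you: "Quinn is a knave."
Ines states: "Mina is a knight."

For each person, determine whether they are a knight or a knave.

Quinn: knight, Mina: knight, Uma: knave, Ines: knight

Consider Quinn. Suppose Quinn is a knave.
Then no assignment of the remaining roles makes every statement match its speaker's type — contradiction.
So Quinn is a knight.
With that fixed, Uma's statement is false, so Uma is a knave.
With that fixed, Mina's statement is true, so Mina is a knight.
With that fixed, Ines's statement is true, so Ines is a knight.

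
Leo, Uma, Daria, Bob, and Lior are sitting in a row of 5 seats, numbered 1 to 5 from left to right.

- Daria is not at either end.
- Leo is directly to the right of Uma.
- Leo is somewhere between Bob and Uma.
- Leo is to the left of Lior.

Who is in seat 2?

With clues 1–3, Bob and Lior are ruled out for seat 2.
With clues 1–4, Daria and Uma are ruled out for seat 2.
So seat 2 is Leo.

Leo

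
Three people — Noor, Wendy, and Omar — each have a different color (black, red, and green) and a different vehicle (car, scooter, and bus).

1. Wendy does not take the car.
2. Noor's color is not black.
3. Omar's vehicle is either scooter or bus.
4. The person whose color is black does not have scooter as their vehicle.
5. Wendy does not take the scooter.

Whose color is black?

Wendy

With clues 1–2, Noor is impossible for the one with color black.
With clues 1–5, Omar is impossible for the one with color black.
That leaves Wendy.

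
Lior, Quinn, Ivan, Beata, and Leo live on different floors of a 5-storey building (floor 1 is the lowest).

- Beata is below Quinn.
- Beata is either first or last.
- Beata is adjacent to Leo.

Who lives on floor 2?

With clues 1–2, Beata is ruled out for floor 2.
With clues 1–3, Ivan, Lior, and Quinn are ruled out for floor 2.
So floor 2 is Leo.

Leo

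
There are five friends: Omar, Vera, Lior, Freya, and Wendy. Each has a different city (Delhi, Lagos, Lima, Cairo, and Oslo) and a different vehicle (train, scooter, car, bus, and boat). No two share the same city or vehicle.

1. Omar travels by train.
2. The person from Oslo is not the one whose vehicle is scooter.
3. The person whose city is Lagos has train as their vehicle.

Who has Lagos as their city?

With clues 1–3, Freya, Lior, Vera, and Wendy are impossible for the one with city Lagos.
That leaves Omar.

Omar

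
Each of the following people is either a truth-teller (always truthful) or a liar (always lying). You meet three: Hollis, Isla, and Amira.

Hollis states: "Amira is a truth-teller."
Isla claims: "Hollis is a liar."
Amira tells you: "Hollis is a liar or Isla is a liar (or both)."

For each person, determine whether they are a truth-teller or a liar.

Hollis: truth-teller, Isla: liar, Amira: truth-teller

Consider Hollis. Suppose Hollis is a liar.
Then no assignment of the remaining roles makes every statement match its speaker's type — contradiction.
So Hollis is a truth-teller.
With that fixed, Isla's statement is false, so Isla is a liar.
With that fixed, Amira's statement is true, so Amira is a truth-teller.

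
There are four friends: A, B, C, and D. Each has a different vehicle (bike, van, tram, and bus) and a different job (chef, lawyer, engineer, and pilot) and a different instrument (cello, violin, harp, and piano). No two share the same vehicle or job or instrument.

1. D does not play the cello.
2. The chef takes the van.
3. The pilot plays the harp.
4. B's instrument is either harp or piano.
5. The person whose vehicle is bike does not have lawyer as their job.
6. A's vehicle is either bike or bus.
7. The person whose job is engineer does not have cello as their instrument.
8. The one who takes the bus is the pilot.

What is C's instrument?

cello

With clues 1–8, harp, piano, and violin are impossible for C's instrument.
That leaves cello.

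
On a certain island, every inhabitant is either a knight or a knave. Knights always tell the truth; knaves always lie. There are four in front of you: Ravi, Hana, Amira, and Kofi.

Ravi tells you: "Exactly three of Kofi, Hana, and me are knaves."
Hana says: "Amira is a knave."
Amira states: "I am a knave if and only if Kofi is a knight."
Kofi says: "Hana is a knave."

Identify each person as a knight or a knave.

Ravi: knave, Hana: knight, Amira: knave, Kofi: knave

Consider Ravi. Suppose Ravi is a knight.
Then Ravi's own statement would have to be true, but it can't be — contradiction.
So Ravi is a knave.
Consider Hana. Suppose Hana is a knave.
Then no assignment of the remaining roles makes every statement match its speaker's type — contradiction.
So Hana is a knight.
With that fixed, Kofi's statement is false, so Kofi is a knave.
Consider Amira. Suppose Amira is a knight.
Then Hana's statement comes out false, contradicting Hana being a knight.
So Amira is a knave.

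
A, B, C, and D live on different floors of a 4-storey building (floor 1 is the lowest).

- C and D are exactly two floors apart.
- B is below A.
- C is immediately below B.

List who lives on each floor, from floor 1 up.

C, B, D, A

From clues 1–2: A is in {3,4}.
From clues 1–3: C → floor 1, B → floor 2, D → floor 3, A → floor 4.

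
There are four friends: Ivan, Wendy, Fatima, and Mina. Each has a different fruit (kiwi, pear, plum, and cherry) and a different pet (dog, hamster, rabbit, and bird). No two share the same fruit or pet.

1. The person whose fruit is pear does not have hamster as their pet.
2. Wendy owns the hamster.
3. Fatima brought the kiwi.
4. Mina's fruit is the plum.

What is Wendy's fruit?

With clues 1–2, pear is impossible for Wendy's fruit.
With clues 1–3, kiwi is impossible for Wendy's fruit.
With clues 1–4, plum is impossible for Wendy's fruit.
That leaves cherry.

cherry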